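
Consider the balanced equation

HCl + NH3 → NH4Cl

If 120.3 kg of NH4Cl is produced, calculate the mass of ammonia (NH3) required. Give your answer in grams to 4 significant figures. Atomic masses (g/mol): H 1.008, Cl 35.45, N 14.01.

M(NH4Cl) = 14.01 + 4(1.008) + 35.45 = 53.492 g/mol.
M(NH3) = 14.01 + 3(1.008) = 17.034 g/mol.
Convert: 120.3 kg = 120300 g.
n(NH4Cl) = 120300 g / 53.492 g/mol = 2248.9 mol.
From the equation the NH4Cl:NH3 mole ratio is 1:1, so n(NH3) = 2248.9 × 1/1 = 2248.9 mol.
Mass of NH3 = 2248.9 mol × 17.034 g/mol = 38308 g.

38310 g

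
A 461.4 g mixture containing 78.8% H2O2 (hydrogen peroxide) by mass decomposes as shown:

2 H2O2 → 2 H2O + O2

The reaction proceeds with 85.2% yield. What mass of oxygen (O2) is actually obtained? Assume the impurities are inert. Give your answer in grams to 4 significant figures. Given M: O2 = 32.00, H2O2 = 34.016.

145.7 g

Pure H2O2 available = 461.4 g × 0.788 = 363.58 g.
n(H2O2) = 363.58 g / 34.016 g/mol = 10.689 mol.
From the equation the H2O2:O2 mole ratio is 2:1, so n(O2) = 10.689 × 1/2 = 5.3443 mol.
Mass of O2 = 5.3443 mol × 32.00 g/mol = 171.02 g.
Actual mass collected = 171.02 g × 0.852 = 145.71 g.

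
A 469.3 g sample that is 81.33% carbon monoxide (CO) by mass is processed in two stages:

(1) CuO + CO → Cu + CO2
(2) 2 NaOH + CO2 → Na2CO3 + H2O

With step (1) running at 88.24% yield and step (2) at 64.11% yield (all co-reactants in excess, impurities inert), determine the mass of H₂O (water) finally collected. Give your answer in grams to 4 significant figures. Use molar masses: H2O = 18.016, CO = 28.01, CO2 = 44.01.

Pure CO = 469.3 × 0.8133 = 381.68 g.
n(CO) = 381.68 / 28.01 = 13.627 mol.
Step 1 (CO:CO2 = 1:1): theoretical n(CO2) = 13.627 mol; at 88.24% yield, n(CO2) = 12.024 mol.
Step 2 (CO2:H2O = 1:1): theoretical n(H2O) = 12.024 mol, so theoretical mass = 12.024 × 18.016 = 216.63 g.
At 64.11% yield, actual mass of H2O = 216.63 × 0.6411 = 138.88 g.

138.9 g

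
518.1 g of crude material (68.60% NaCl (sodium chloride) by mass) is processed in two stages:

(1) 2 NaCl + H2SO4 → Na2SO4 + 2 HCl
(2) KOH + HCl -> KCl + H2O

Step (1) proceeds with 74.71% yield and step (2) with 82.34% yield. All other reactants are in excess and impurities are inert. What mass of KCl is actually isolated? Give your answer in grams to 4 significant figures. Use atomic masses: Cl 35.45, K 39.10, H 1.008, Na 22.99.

Pure NaCl = 518.1 × 0.6860 = 355.42 g.
M(NaCl) = 22.99 + 35.45 = 58.44 g/mol.
M(KCl) = 39.10 + 35.45 = 74.55 g/mol.
n(NaCl) = 355.42 / 58.44 = 6.0817 mol.
Step 1 (NaCl:HCl = 2:2): theoretical n(HCl) = 6.0817 mol; at 74.71% yield, n(HCl) = 4.5437 mol.
Step 2 (HCl:KCl = 1:1): theoretical n(KCl) = 4.5437 mol, so theoretical mass = 4.5437 × 74.55 = 338.73 g.
At 82.34% yield, actual mass of KCl = 338.73 × 0.8234 = 278.91 g.

278.9 g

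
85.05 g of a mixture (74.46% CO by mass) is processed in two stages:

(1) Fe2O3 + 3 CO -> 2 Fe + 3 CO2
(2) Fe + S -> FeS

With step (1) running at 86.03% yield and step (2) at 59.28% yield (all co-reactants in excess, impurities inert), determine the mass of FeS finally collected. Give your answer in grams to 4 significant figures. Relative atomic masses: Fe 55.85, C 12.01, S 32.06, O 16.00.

Pure CO = 85.05 × 0.7446 = 63.328 g.
M(CO) = 12.01 + 16.00 = 28.01 g/mol.
M(FeS) = 55.85 + 32.06 = 87.91 g/mol.
n(CO) = 63.328 / 28.01 = 2.2609 mol.
Step 1 (CO:Fe = 3:2): theoretical n(Fe) = 1.5073 mol; at 86.03% yield, n(Fe) = 1.2967 mol.
Step 2 (Fe:FeS = 1:1): theoretical n(FeS) = 1.2967 mol, so theoretical mass = 1.2967 × 87.91 = 113.99 g.
At 59.28% yield, actual mass of FeS = 113.99 × 0.5928 = 67.576 g.

67.58 g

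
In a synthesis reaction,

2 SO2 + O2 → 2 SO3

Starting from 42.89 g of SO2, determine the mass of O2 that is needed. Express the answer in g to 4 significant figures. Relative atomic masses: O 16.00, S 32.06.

M(SO2) = 32.06 + 2(16.00) = 64.06 g/mol.
M(O2) = 2(16.00) = 32.00 g/mol.
n(SO2) = 42.890 g / 64.06 g/mol = 0.66953 mol.
From the equation the SO2:O2 mole ratio is 2:1, so n(O2) = 0.66953 × 1/2 = 0.33476 mol.
Mass of O2 = 0.33476 mol × 32.00 g/mol = 10.712 g.

10.71 g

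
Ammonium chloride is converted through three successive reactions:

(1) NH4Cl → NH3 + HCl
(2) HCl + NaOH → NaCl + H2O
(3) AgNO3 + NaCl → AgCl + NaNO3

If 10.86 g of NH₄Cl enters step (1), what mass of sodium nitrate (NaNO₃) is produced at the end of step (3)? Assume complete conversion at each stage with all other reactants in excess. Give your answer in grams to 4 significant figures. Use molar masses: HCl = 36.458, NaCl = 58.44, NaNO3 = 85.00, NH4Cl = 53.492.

17.26 g

n(NH4Cl) = 10.86 / 53.492 = 0.20302 mol.
Reaction (1): NH4Cl→HCl ratio 1:1 ⇒ n(HCl) = 0.20302 mol.
Reaction (2): HCl→NaCl ratio 1:1 ⇒ n(NaCl) = 0.20302 mol.
Reaction (3): NaCl→NaNO3 ratio 1:1 ⇒ n(NaNO3) = 0.20302 mol.
Mass of NaNO3 = 0.20302 × 85.00 = 17.257 g.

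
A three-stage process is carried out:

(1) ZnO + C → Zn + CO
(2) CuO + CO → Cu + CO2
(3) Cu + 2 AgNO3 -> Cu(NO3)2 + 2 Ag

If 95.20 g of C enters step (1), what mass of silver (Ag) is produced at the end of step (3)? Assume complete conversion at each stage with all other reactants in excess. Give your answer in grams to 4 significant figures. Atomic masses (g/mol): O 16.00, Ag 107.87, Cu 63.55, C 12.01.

1710 g

M(C) = 12.01 g/mol.
M(Ag) = 107.87 g/mol.
n(C) = 95.20 / 12.01 = 7.9267 mol.
Reaction (1): C→CO ratio 1:1 ⇒ n(CO) = 7.9267 mol.
Reaction (2): CO→Cu ratio 1:1 ⇒ n(Cu) = 7.9267 mol.
Reaction (3): Cu→Ag ratio 1:2 ⇒ n(Ag) = 15.853 mol.
Mass of Ag = 15.853 × 107.87 = 1710.1 g.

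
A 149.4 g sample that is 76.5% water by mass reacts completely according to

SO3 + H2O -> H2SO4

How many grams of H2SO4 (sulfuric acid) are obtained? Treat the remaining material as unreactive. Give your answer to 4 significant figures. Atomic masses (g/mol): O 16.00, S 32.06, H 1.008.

622.2 g

Mass of pure H2O = 149.4 g × 0.765 = 114.29 g.
M(H2O) = 2(1.008) + 16.00 = 18.016 g/mol.
M(H2SO4) = 2(1.008) + 32.06 + 4(16.00) = 98.076 g/mol.
n(H2O) = 114.29 g / 18.016 g/mol = 6.3439 mol.
From the equation the H2O:H2SO4 mole ratio is 1:1, so n(H2SO4) = 6.3439 × 1/1 = 6.3439 mol.
Mass of H2SO4 = 6.3439 mol × 98.076 g/mol = 622.18 g.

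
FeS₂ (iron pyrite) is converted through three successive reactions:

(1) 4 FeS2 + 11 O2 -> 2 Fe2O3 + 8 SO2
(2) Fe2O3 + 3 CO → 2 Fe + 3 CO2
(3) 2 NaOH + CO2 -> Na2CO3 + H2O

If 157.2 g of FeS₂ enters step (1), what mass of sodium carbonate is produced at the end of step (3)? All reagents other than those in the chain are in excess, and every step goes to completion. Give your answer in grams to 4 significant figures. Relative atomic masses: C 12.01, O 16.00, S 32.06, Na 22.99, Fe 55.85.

208.3 g

M(FeS2) = 55.85 + 2(32.06) = 119.97 g/mol.
M(Na2CO3) = 2(22.99) + 12.01 + 3(16.00) = 105.99 g/mol.
n(FeS2) = 157.2 / 119.97 = 1.3103 mol.
Reaction (1): FeS2→Fe2O3 ratio 4:2 ⇒ n(Fe2O3) = 0.65516 mol.
Reaction (2): Fe2O3→CO2 ratio 1:3 ⇒ n(CO2) = 1.9655 mol.
Reaction (3): CO2→Na2CO3 ratio 1:1 ⇒ n(Na2CO3) = 1.9655 mol.
Mass of Na2CO3 = 1.9655 × 105.99 = 208.32 g.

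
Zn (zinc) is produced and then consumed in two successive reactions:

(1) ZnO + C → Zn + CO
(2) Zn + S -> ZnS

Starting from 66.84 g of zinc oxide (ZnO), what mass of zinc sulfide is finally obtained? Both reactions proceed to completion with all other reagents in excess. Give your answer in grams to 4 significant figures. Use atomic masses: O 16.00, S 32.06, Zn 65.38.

M(ZnO) = 65.38 + 16.00 = 81.38 g/mol.
M(ZnS) = 65.38 + 32.06 = 97.44 g/mol.
n(ZnO) = 66.840 / 81.38 = 0.82133 mol.
Step 1 gives a 1:1 ratio of ZnO to Zn, so n(Zn) = 0.82133 mol.
In step 2 the Zn:ZnS ratio is 1:1, so n(ZnS) = 0.82133 mol.
Mass of ZnS = 0.82133 × 97.44 = 80.031 g.

80.03 g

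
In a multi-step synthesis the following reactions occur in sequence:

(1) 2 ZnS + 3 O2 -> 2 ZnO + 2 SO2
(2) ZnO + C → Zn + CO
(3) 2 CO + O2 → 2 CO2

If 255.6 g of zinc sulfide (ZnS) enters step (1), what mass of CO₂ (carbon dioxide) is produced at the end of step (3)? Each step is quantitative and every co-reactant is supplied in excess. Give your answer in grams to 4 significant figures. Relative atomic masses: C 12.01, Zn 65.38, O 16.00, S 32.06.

115.4 g

M(ZnS) = 65.38 + 32.06 = 97.44 g/mol.
M(CO2) = 12.01 + 2(16.00) = 44.01 g/mol.
n(ZnS) = 255.6 / 97.44 = 2.6232 mol.
Reaction (1): ZnS→ZnO ratio 2:2 ⇒ n(ZnO) = 2.6232 mol.
Reaction (2): ZnO→CO ratio 1:1 ⇒ n(CO) = 2.6232 mol.
Reaction (3): CO→CO2 ratio 2:2 ⇒ n(CO2) = 2.6232 mol.
Mass of CO2 = 2.6232 × 44.01 = 115.44 g.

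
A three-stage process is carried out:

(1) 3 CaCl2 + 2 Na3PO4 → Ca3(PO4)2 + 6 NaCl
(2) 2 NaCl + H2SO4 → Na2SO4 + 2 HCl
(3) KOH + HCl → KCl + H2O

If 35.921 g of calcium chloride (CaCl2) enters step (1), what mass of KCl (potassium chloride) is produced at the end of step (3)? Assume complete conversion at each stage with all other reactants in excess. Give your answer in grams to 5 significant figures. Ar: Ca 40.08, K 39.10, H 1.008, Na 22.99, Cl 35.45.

48.259 g

M(CaCl2) = 40.08 + 2(35.45) = 110.98 g/mol.
M(KCl) = 39.10 + 35.45 = 74.55 g/mol.
n(CaCl2) = 35.921 / 110.98 = 0.323671 mol.
Reaction (1): CaCl2→NaCl ratio 3:6 ⇒ n(NaCl) = 0.647342 mol.
Reaction (2): NaCl→HCl ratio 2:2 ⇒ n(HCl) = 0.647342 mol.
Reaction (3): HCl→KCl ratio 1:1 ⇒ n(KCl) = 0.647342 mol.
Mass of KCl = 0.647342 × 74.55 = 48.2593 g.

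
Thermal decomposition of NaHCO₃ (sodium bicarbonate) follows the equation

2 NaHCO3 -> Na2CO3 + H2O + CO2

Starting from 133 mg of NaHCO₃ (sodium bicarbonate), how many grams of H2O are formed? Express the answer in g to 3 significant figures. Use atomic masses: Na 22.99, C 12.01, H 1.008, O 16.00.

0.0143 g

M(NaHCO3) = 22.99 + 1.008 + 12.01 + 3(16.00) = 84.008 g/mol.
M(H2O) = 2(1.008) + 16.00 = 18.016 g/mol.
Convert: 133 mg = 0.1330 g.
n(NaHCO3) = 0.1330 g / 84.008 g/mol = 0.001583 mol.
From the equation the NaHCO3:H2O mole ratio is 2:1, so n(H2O) = 0.001583 × 1/2 = 0.0007916 mol.
Mass of H2O = 0.0007916 mol × 18.016 g/mol = 0.01426 g.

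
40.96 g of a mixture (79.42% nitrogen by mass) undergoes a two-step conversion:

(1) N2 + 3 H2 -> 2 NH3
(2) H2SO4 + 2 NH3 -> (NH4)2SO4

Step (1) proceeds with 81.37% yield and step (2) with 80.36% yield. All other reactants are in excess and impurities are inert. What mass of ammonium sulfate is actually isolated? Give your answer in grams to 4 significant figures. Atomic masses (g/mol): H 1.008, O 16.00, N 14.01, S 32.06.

Pure N2 = 40.96 × 0.7942 = 32.530 g.
M(N2) = 2(14.01) = 28.02 g/mol.
M((NH4)2SO4) = 2(14.01) + 8(1.008) + 32.06 + 4(16.00) = 132.144 g/mol.
n(N2) = 32.530 / 28.02 = 1.1610 mol.
Step 1 (N2:NH3 = 1:2): theoretical n(NH3) = 2.3219 mol; at 81.37% yield, n(NH3) = 1.8894 mol.
Step 2 (NH3:(NH4)2SO4 = 2:1): theoretical n((NH4)2SO4) = 0.94468 mol, so theoretical mass = 0.94468 × 132.144 = 124.83 g.
At 80.36% yield, actual mass of (NH4)2SO4 = 124.83 × 0.8036 = 100.32 g.

100.3 g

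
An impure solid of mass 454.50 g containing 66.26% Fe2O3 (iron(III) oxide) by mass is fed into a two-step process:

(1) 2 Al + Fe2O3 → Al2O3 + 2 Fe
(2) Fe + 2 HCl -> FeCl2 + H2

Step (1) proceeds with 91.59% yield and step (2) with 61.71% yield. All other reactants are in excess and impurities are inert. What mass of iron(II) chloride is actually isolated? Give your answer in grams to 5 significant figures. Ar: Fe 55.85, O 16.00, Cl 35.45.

Pure Fe2O3 = 454.50 × 0.6626 = 301.152 g.
M(Fe2O3) = 2(55.85) + 3(16.00) = 159.70 g/mol.
M(FeCl2) = 55.85 + 2(35.45) = 126.75 g/mol.
n(Fe2O3) = 301.152 / 159.70 = 1.88573 mol.
Step 1 (Fe2O3:Fe = 1:2): theoretical n(Fe) = 3.77147 mol; at 91.59% yield, n(Fe) = 3.45429 mol.
Step 2 (Fe:FeCl2 = 1:1): theoretical n(FeCl2) = 3.45429 mol, so theoretical mass = 3.45429 × 126.75 = 437.831 g.
At 61.71% yield, actual mass of FeCl2 = 437.831 × 0.6171 = 270.185 g.

270.19 g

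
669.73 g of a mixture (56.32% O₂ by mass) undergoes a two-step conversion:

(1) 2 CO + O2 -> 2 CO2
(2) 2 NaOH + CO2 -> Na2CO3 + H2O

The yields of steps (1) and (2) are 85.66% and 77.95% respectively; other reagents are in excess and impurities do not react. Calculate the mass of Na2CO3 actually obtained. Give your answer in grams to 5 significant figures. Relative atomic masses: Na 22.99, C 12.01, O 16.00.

1668.4 g

Pure O2 = 669.73 × 0.5632 = 377.192 g.
M(O2) = 2(16.00) = 32.00 g/mol.
M(Na2CO3) = 2(22.99) + 12.01 + 3(16.00) = 105.99 g/mol.
n(O2) = 377.192 / 32.00 = 11.7872 mol.
Step 1 (O2:CO2 = 1:2): theoretical n(CO2) = 23.5745 mol; at 85.66% yield, n(CO2) = 20.1939 mol.
Step 2 (CO2:Na2CO3 = 1:1): theoretical n(Na2CO3) = 20.1939 mol, so theoretical mass = 20.1939 × 105.99 = 2140.35 g.
At 77.95% yield, actual mass of Na2CO3 = 2140.35 × 0.7795 = 1668.41 g.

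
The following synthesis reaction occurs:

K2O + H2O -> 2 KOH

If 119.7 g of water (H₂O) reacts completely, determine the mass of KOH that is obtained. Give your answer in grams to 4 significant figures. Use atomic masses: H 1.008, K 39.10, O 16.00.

M(H2O) = 2(1.008) + 16.00 = 18.016 g/mol.
M(KOH) = 39.10 + 16.00 + 1.008 = 56.108 g/mol.
n(H2O) = 119.70 g / 18.016 g/mol = 6.6441 mol.
From the equation the H2O:KOH mole ratio is 1:2, so n(KOH) = 6.6441 × 2/1 = 13.288 mol.
Mass of KOH = 13.288 mol × 56.108 g/mol = 745.57 g.

745.6 g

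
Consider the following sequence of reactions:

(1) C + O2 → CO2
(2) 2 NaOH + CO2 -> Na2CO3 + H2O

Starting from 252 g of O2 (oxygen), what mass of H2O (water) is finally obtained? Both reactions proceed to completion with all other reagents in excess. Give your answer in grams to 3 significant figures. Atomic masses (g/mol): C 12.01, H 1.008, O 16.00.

142 g

M(O2) = 2(16.00) = 32.00 g/mol.
M(H2O) = 2(1.008) + 16.00 = 18.016 g/mol.
n(O2) = 252.0 / 32.00 = 7.875 mol.
Step 1 gives a 1:1 ratio of O2 to CO2, so n(CO2) = 7.875 mol.
In step 2 the CO2:H2O ratio is 1:1, so n(H2O) = 7.875 mol.
Mass of H2O = 7.875 × 18.016 = 141.9 g.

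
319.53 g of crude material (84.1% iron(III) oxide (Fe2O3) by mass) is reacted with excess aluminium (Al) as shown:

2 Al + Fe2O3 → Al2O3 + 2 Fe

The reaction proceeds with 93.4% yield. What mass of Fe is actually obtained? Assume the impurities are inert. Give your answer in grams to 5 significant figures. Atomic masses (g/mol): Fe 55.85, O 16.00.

Pure Fe2O3 available = 319.53 g × 0.841 = 268.725 g.
M(Fe2O3) = 2(55.85) + 3(16.00) = 159.70 g/mol.
M(Fe) = 55.85 g/mol.
n(Fe2O3) = 268.725 g / 159.70 g/mol = 1.68268 mol.
From the equation the Fe2O3:Fe mole ratio is 1:2, so n(Fe) = 1.68268 × 2/1 = 3.36537 mol.
Mass of Fe = 3.36537 mol × 55.85 g/mol = 187.956 g.
Actual mass collected = 187.956 g × 0.934 = 175.551 g.

175.55 g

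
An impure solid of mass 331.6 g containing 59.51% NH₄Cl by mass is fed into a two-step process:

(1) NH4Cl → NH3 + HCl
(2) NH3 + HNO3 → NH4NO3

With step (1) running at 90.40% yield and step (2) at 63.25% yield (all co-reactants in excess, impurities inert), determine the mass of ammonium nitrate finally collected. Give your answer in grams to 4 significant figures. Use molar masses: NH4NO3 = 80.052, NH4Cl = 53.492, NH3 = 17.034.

Pure NH4Cl = 331.6 × 0.5951 = 197.34 g.
n(NH4Cl) = 197.34 / 53.492 = 3.6891 mol.
Step 1 (NH4Cl:NH3 = 1:1): theoretical n(NH3) = 3.6891 mol; at 90.40% yield, n(NH3) = 3.3349 mol.
Step 2 (NH3:NH4NO3 = 1:1): theoretical n(NH4NO3) = 3.3349 mol, so theoretical mass = 3.3349 × 80.052 = 266.97 g.
At 63.25% yield, actual mass of NH4NO3 = 266.97 × 0.6325 = 168.86 g.

168.9 g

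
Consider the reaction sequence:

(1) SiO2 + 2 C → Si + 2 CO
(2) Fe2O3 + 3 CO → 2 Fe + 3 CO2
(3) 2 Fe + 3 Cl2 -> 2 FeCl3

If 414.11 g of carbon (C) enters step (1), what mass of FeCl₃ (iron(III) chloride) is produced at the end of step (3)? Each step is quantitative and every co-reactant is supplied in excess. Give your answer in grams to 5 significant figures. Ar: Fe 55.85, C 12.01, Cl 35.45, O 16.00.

M(C) = 12.01 g/mol.
M(FeCl3) = 55.85 + 3(35.45) = 162.20 g/mol.
n(C) = 414.11 / 12.01 = 34.4804 mol.
Reaction (1): C→CO ratio 2:2 ⇒ n(CO) = 34.4804 mol.
Reaction (2): CO→Fe ratio 3:2 ⇒ n(Fe) = 22.9870 mol.
Reaction (3): Fe→FeCl3 ratio 2:2 ⇒ n(FeCl3) = 22.9870 mol.
Mass of FeCl3 = 22.9870 × 162.20 = 3728.48 g.

3728.5 g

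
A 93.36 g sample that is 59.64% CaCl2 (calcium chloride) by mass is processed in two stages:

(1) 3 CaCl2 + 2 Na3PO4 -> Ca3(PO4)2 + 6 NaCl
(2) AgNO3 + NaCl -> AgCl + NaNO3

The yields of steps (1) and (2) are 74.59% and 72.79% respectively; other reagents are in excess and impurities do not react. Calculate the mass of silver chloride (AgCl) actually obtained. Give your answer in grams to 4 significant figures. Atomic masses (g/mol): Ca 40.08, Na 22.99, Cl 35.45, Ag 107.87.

78.08 g

Pure CaCl2 = 93.36 × 0.5964 = 55.680 g.
M(CaCl2) = 40.08 + 2(35.45) = 110.98 g/mol.
M(AgCl) = 107.87 + 35.45 = 143.32 g/mol.
n(CaCl2) = 55.680 / 110.98 = 0.50171 mol.
Step 1 (CaCl2:NaCl = 3:6): theoretical n(NaCl) = 1.0034 mol; at 74.59% yield, n(NaCl) = 0.74845 mol.
Step 2 (NaCl:AgCl = 1:1): theoretical n(AgCl) = 0.74845 mol, so theoretical mass = 0.74845 × 143.32 = 107.27 g.
At 72.79% yield, actual mass of AgCl = 107.27 × 0.7279 = 78.081 g.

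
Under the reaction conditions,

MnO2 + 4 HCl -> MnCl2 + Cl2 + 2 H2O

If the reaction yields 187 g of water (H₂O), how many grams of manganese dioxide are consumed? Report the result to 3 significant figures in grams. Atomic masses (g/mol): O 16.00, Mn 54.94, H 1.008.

M(H2O) = 2(1.008) + 16.00 = 18.016 g/mol.
M(MnO2) = 54.94 + 2(16.00) = 86.94 g/mol.
n(H2O) = 187.0 g / 18.016 g/mol = 10.38 mol.
From the equation the H2O:MnO2 mole ratio is 2:1, so n(MnO2) = 10.38 × 1/2 = 5.190 mol.
Mass of MnO2 = 5.190 mol × 86.94 g/mol = 451.2 g.

451 g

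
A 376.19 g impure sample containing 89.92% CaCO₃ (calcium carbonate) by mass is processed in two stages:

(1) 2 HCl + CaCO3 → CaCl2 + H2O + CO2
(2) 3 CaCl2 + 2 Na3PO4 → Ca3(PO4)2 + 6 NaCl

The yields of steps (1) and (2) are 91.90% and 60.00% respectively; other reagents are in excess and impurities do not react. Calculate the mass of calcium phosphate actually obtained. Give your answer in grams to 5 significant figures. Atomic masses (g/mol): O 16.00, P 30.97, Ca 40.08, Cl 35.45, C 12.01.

192.68 g

Pure CaCO3 = 376.19 × 0.8992 = 338.270 g.
M(CaCO3) = 40.08 + 12.01 + 3(16.00) = 100.09 g/mol.
M(Ca3(PO4)2) = 3(40.08) + 2(30.97) + 8(16.00) = 310.18 g/mol.
n(CaCO3) = 338.270 / 100.09 = 3.37966 mol.
Step 1 (CaCO3:CaCl2 = 1:1): theoretical n(CaCl2) = 3.37966 mol; at 91.90% yield, n(CaCl2) = 3.10591 mol.
Step 2 (CaCl2:Ca3(PO4)2 = 3:1): theoretical n(Ca3(PO4)2) = 1.03530 mol, so theoretical mass = 1.03530 × 310.18 = 321.130 g.
At 60.00% yield, actual mass of Ca3(PO4)2 = 321.130 × 0.6000 = 192.678 g.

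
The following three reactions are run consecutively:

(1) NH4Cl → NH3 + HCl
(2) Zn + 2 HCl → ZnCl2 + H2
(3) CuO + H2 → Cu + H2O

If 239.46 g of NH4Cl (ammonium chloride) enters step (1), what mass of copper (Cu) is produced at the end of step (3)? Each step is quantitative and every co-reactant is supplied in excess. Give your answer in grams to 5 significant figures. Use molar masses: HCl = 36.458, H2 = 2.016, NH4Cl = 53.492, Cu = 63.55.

142.24 g

n(NH4Cl) = 239.46 / 53.492 = 4.47656 mol.
Reaction (1): NH4Cl→HCl ratio 1:1 ⇒ n(HCl) = 4.47656 mol.
Reaction (2): HCl→H2 ratio 2:1 ⇒ n(H2) = 2.23828 mol.
Reaction (3): H2→Cu ratio 1:1 ⇒ n(Cu) = 2.23828 mol.
Mass of Cu = 2.23828 × 63.55 = 142.243 g.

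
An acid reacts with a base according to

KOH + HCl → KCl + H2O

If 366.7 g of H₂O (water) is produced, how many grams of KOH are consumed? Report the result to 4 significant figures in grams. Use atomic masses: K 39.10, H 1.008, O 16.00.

M(H2O) = 2(1.008) + 16.00 = 18.016 g/mol.
M(KOH) = 39.10 + 16.00 + 1.008 = 56.108 g/mol.
n(H2O) = 366.70 g / 18.016 g/mol = 20.354 mol.
From the equation the H2O:KOH mole ratio is 1:1, so n(KOH) = 20.354 × 1/1 = 20.354 mol.
Mass of KOH = 20.354 mol × 56.108 g/mol = 1142.0 g.

1142 g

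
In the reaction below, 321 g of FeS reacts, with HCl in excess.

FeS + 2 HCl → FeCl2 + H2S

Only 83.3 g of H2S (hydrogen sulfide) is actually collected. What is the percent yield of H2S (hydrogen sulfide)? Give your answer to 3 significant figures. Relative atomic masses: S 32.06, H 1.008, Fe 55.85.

M(FeS) = 55.85 + 32.06 = 87.91 g/mol.
M(H2S) = 2(1.008) + 32.06 = 34.076 g/mol.
n(FeS) = 321.0 g / 87.91 g/mol = 3.651 mol.
From the equation the FeS:H2S mole ratio is 1:1, so n(H2S) = 3.651 × 1/1 = 3.651 mol.
Mass of H2S = 3.651 mol × 34.076 g/mol = 124.4 g.
This is the theoretical yield. Percent yield = 83.3 g / 124.4 g × 100% = 66.95%.

66.9 %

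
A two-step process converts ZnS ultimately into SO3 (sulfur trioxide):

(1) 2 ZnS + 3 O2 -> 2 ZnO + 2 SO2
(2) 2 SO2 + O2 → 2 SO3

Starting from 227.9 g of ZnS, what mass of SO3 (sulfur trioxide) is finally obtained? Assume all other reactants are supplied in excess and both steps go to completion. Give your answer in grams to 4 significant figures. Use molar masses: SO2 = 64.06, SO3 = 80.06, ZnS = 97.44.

187.3 g

n(ZnS) = 227.90 / 97.44 = 2.3389 mol.
Step 1 gives a 2:2 ratio of ZnS to SO2, so n(SO2) = 2.3389 mol.
In step 2 the SO2:SO3 ratio is 2:2, so n(SO3) = 2.3389 mol.
Mass of SO3 = 2.3389 × 80.06 = 187.25 g.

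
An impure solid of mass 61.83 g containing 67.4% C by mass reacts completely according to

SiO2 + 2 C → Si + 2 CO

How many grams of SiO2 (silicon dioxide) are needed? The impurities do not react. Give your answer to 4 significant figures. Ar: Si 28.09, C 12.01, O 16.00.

104.3 g

Mass of pure C = 61.83 g × 0.674 = 41.673 g.
M(C) = 12.01 g/mol.
M(SiO2) = 28.09 + 2(16.00) = 60.09 g/mol.
n(C) = 41.673 g / 12.01 g/mol = 3.4699 mol.
From the equation the C:SiO2 mole ratio is 2:1, so n(SiO2) = 3.4699 × 1/2 = 1.7349 mol.
Mass of SiO2 = 1.7349 mol × 60.09 g/mol = 104.25 g.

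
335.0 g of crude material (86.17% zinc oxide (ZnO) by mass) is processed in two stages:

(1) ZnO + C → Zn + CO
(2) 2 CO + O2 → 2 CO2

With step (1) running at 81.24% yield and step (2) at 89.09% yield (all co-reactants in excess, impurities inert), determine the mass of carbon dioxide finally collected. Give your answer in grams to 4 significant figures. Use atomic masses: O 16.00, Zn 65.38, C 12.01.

113.0 g

Pure ZnO = 335.0 × 0.8617 = 288.67 g.
M(ZnO) = 65.38 + 16.00 = 81.38 g/mol.
M(CO2) = 12.01 + 2(16.00) = 44.01 g/mol.
n(ZnO) = 288.67 / 81.38 = 3.5472 mol.
Step 1 (ZnO:CO = 1:1): theoretical n(CO) = 3.5472 mol; at 81.24% yield, n(CO) = 2.8817 mol.
Step 2 (CO:CO2 = 2:2): theoretical n(CO2) = 2.8817 mol, so theoretical mass = 2.8817 × 44.01 = 126.82 g.
At 89.09% yield, actual mass of CO2 = 126.82 × 0.8909 = 112.99 g.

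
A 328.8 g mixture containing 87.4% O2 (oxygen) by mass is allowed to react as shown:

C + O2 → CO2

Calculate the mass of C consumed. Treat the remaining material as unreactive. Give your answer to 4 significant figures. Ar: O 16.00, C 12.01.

Mass of pure O2 = 328.8 g × 0.874 = 287.37 g.
M(O2) = 2(16.00) = 32.00 g/mol.
M(C) = 12.01 g/mol.
n(O2) = 287.37 g / 32.00 g/mol = 8.9804 mol.
From the equation the O2:C mole ratio is 1:1, so n(C) = 8.9804 × 1/1 = 8.9804 mol.
Mass of C = 8.9804 mol × 12.01 g/mol = 107.85 g.

107.9 g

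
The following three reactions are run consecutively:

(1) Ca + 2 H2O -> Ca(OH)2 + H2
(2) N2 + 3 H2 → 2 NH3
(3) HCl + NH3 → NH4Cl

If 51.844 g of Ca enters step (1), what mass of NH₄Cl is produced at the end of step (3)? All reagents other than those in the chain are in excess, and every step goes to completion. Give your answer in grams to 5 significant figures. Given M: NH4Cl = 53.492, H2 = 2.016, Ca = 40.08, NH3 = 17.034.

n(Ca) = 51.844 / 40.08 = 1.29351 mol.
Reaction (1): Ca→H2 ratio 1:1 ⇒ n(H2) = 1.29351 mol.
Reaction (2): H2→NH3 ratio 3:2 ⇒ n(NH3) = 0.862342 mol.
Reaction (3): NH3→NH4Cl ratio 1:1 ⇒ n(NH4Cl) = 0.862342 mol.
Mass of NH4Cl = 0.862342 × 53.492 = 46.1284 g.

46.128 g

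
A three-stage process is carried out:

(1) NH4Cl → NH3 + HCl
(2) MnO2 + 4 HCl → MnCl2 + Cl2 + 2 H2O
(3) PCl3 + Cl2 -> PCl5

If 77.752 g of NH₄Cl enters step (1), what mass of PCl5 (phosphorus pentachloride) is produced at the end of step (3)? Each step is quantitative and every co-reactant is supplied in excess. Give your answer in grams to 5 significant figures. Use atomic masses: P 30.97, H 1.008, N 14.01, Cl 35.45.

75.663 g

M(NH4Cl) = 14.01 + 4(1.008) + 35.45 = 53.492 g/mol.
M(PCl5) = 30.97 + 5(35.45) = 208.22 g/mol.
n(NH4Cl) = 77.752 / 53.492 = 1.45353 mol.
Reaction (1): NH4Cl→HCl ratio 1:1 ⇒ n(HCl) = 1.45353 mol.
Reaction (2): HCl→Cl2 ratio 4:1 ⇒ n(Cl2) = 0.363381 mol.
Reaction (3): Cl2→PCl5 ratio 1:1 ⇒ n(PCl5) = 0.363381 mol.
Mass of PCl5 = 0.363381 × 208.22 = 75.6633 g.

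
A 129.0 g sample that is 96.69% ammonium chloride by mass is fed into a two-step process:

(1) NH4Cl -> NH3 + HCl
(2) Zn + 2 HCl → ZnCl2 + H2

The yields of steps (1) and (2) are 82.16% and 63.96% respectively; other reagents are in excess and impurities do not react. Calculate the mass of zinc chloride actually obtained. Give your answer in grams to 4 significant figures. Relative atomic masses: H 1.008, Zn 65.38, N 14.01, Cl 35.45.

83.49 g

Pure NH4Cl = 129.0 × 0.9669 = 124.73 g.
M(NH4Cl) = 14.01 + 4(1.008) + 35.45 = 53.492 g/mol.
M(ZnCl2) = 65.38 + 2(35.45) = 136.28 g/mol.
n(NH4Cl) = 124.73 / 53.492 = 2.3318 mol.
Step 1 (NH4Cl:HCl = 1:1): theoretical n(HCl) = 2.3318 mol; at 82.16% yield, n(HCl) = 1.9158 mol.
Step 2 (HCl:ZnCl2 = 2:1): theoretical n(ZnCl2) = 0.95788 mol, so theoretical mass = 0.95788 × 136.28 = 130.54 g.
At 63.96% yield, actual mass of ZnCl2 = 130.54 × 0.6396 = 83.494 g.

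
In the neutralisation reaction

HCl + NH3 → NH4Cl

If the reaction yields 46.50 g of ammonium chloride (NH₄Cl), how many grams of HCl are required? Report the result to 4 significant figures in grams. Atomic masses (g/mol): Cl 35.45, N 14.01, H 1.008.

31.69 g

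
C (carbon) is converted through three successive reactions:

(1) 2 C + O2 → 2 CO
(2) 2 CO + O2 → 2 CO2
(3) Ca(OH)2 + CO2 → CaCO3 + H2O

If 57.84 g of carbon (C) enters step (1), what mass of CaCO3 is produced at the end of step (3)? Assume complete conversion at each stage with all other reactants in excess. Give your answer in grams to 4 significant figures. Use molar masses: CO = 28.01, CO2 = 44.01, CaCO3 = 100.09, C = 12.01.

n(C) = 57.84 / 12.01 = 4.8160 mol.
Reaction (1): C→CO ratio 2:2 ⇒ n(CO) = 4.8160 mol.
Reaction (2): CO→CO2 ratio 2:2 ⇒ n(CO2) = 4.8160 mol.
Reaction (3): CO2→CaCO3 ratio 1:1 ⇒ n(CaCO3) = 4.8160 mol.
Mass of CaCO3 = 4.8160 × 100.09 = 482.03 g.

482.0 g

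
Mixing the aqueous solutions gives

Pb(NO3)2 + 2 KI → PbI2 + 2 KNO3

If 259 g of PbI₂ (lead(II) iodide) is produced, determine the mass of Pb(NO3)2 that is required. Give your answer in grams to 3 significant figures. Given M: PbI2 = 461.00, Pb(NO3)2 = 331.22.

n(PbI2) = 259.0 g / 461.00 g/mol = 0.5618 mol.
From the equation the PbI2:Pb(NO3)2 mole ratio is 1:1, so n(Pb(NO3)2) = 0.5618 × 1/1 = 0.5618 mol.
Mass of Pb(NO3)2 = 0.5618 mol × 331.22 g/mol = 186.1 g.

186 g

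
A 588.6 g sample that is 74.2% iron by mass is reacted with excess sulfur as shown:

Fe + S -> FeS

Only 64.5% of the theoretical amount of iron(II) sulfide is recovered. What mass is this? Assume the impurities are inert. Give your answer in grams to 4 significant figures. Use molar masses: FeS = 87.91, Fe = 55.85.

443.4 g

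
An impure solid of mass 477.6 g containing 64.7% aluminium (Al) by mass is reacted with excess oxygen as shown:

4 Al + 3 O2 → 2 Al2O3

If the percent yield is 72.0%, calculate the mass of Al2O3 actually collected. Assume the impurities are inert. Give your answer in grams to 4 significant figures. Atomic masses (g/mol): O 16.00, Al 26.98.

420.4 g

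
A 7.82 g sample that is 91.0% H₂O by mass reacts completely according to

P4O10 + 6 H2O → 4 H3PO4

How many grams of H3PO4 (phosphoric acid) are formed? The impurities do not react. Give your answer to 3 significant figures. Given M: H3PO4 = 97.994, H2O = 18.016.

25.8 g

Mass of pure H2O = 7.82 g × 0.910 = 7.116 g.
n(H2O) = 7.116 g / 18.016 g/mol = 0.3950 mol.
From the equation the H2O:H3PO4 mole ratio is 6:4, so n(H3PO4) = 0.3950 × 4/6 = 0.2633 mol.
Mass of H3PO4 = 0.2633 mol × 97.994 g/mol = 25.80 g.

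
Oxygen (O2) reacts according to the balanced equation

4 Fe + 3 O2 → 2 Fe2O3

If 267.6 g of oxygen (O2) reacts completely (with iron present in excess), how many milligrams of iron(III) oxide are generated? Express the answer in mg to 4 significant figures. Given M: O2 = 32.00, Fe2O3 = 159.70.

n(O2) = 267.60 g / 32.00 g/mol = 8.3625 mol.
From the equation the O2:Fe2O3 mole ratio is 3:2, so n(Fe2O3) = 8.3625 × 2/3 = 5.5750 mol.
Mass of Fe2O3 = 5.5750 mol × 159.70 g/mol = 890.33 g.
Converting to mg: 890.33 g = 890300 mg.

890300 mg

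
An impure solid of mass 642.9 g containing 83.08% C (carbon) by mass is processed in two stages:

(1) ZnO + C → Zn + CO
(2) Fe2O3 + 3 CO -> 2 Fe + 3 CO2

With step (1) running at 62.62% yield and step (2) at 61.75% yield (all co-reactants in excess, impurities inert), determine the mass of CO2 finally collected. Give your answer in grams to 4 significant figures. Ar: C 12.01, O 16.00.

756.8 g

Pure C = 642.9 × 0.8308 = 534.12 g.
M(C) = 12.01 g/mol.
M(CO2) = 12.01 + 2(16.00) = 44.01 g/mol.
n(C) = 534.12 / 12.01 = 44.473 mol.
Step 1 (C:CO = 1:1): theoretical n(CO) = 44.473 mol; at 62.62% yield, n(CO) = 27.849 mol.
Step 2 (CO:CO2 = 3:3): theoretical n(CO2) = 27.849 mol, so theoretical mass = 27.849 × 44.01 = 1225.6 g.
At 61.75% yield, actual mass of CO2 = 1225.6 × 0.6175 = 756.83 g.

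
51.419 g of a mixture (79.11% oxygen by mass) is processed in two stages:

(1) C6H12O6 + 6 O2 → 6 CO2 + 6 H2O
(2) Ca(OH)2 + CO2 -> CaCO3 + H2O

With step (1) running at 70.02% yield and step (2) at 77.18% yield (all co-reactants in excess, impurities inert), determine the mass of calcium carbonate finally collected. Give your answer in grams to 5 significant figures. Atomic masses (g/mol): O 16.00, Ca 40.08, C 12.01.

68.758 g

Pure O2 = 51.419 × 0.7911 = 40.6776 g.
M(O2) = 2(16.00) = 32.00 g/mol.
M(CaCO3) = 40.08 + 12.01 + 3(16.00) = 100.09 g/mol.
n(O2) = 40.6776 / 32.00 = 1.27117 mol.
Step 1 (O2:CO2 = 6:6): theoretical n(CO2) = 1.27117 mol; at 70.02% yield, n(CO2) = 0.890076 mol.
Step 2 (CO2:CaCO3 = 1:1): theoretical n(CaCO3) = 0.890076 mol, so theoretical mass = 0.890076 × 100.09 = 89.0877 g.
At 77.18% yield, actual mass of CaCO3 = 89.0877 × 0.7718 = 68.7579 g.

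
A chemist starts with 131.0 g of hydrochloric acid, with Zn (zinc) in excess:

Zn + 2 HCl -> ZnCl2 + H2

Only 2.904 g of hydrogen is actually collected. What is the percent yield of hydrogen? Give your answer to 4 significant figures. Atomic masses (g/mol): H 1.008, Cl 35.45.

80.18 %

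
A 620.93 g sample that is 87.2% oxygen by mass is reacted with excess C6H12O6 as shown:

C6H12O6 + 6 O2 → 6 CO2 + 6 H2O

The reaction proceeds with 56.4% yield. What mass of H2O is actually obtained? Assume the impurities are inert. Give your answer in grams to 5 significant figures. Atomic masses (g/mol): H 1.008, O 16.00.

171.93 g

Pure O2 available = 620.93 g × 0.872 = 541.451 g.
M(O2) = 2(16.00) = 32.00 g/mol.
M(H2O) = 2(1.008) + 16.00 = 18.016 g/mol.
n(O2) = 541.451 g / 32.00 g/mol = 16.9203 mol.
From the equation the O2:H2O mole ratio is 6:6, so n(H2O) = 16.9203 × 6/6 = 16.9203 mol.
Mass of H2O = 16.9203 mol × 18.016 g/mol = 304.837 g.
Actual mass collected = 304.837 g × 0.564 = 171.928 g.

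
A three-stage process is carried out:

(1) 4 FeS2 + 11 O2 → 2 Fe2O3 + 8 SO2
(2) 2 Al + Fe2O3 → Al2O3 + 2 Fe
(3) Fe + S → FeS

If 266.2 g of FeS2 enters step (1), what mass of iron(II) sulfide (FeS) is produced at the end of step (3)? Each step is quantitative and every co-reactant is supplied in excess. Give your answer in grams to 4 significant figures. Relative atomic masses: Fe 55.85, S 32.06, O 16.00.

195.1 g

M(FeS2) = 55.85 + 2(32.06) = 119.97 g/mol.
M(FeS) = 55.85 + 32.06 = 87.91 g/mol.
n(FeS2) = 266.2 / 119.97 = 2.2189 mol.
Reaction (1): FeS2→Fe2O3 ratio 4:2 ⇒ n(Fe2O3) = 1.1094 mol.
Reaction (2): Fe2O3→Fe ratio 1:2 ⇒ n(Fe) = 2.2189 mol.
Reaction (3): Fe→FeS ratio 1:1 ⇒ n(FeS) = 2.2189 mol.
Mass of FeS = 2.2189 × 87.91 = 195.06 g.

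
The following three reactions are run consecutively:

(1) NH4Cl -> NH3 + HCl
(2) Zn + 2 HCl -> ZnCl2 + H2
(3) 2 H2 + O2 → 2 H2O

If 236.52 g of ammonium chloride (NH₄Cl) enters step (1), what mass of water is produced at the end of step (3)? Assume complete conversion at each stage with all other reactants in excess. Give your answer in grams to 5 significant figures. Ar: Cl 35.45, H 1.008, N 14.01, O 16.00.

M(NH4Cl) = 14.01 + 4(1.008) + 35.45 = 53.492 g/mol.
M(H2O) = 2(1.008) + 16.00 = 18.016 g/mol.
n(NH4Cl) = 236.52 / 53.492 = 4.42160 mol.
Reaction (1): NH4Cl→HCl ratio 1:1 ⇒ n(HCl) = 4.42160 mol.
Reaction (2): HCl→H2 ratio 2:1 ⇒ n(H2) = 2.21080 mol.
Reaction (3): H2→H2O ratio 2:2 ⇒ n(H2O) = 2.21080 mol.
Mass of H2O = 2.21080 × 18.016 = 39.8297 g.

39.830 g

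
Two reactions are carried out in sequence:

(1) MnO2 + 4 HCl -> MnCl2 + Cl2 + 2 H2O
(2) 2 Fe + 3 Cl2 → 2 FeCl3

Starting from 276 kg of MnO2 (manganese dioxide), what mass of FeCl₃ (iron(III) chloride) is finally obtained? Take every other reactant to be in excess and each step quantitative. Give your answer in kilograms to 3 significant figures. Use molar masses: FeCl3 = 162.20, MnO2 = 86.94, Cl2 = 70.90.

343 kg

276 kg = 276000 g.
n(MnO2) = 276000 / 86.94 = 3175 mol.
Step 1 gives a 1:1 ratio of MnO2 to Cl2, so n(Cl2) = 3175 mol.
In step 2 the Cl2:FeCl3 ratio is 3:2, so n(FeCl3) = 2116 mol.
Mass of FeCl3 = 2116 × 162.20 = 343300 g = 343 kg.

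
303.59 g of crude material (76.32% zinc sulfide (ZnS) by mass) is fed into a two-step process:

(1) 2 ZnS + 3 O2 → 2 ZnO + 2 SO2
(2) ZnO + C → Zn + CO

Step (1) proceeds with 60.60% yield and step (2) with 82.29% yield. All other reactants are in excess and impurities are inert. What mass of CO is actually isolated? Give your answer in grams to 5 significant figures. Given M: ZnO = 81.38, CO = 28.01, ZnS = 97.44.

33.214 g

Pure ZnS = 303.59 × 0.7632 = 231.700 g.
n(ZnS) = 231.700 / 97.44 = 2.37787 mol.
Step 1 (ZnS:ZnO = 2:2): theoretical n(ZnO) = 2.37787 mol; at 60.60% yield, n(ZnO) = 1.44099 mol.
Step 2 (ZnO:CO = 1:1): theoretical n(CO) = 1.44099 mol, so theoretical mass = 1.44099 × 28.01 = 40.3621 g.
At 82.29% yield, actual mass of CO = 40.3621 × 0.8229 = 33.2140 g.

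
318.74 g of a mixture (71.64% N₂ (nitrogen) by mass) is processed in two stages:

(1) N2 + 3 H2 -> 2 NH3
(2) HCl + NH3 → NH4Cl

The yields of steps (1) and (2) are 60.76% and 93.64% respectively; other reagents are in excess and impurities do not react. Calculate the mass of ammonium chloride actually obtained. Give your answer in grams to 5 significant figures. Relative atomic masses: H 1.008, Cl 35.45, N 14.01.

496.05 g

Pure N2 = 318.74 × 0.7164 = 228.345 g.
M(N2) = 2(14.01) = 28.02 g/mol.
M(NH4Cl) = 14.01 + 4(1.008) + 35.45 = 53.492 g/mol.
n(N2) = 228.345 / 28.02 = 8.14937 mol.
Step 1 (N2:NH3 = 1:2): theoretical n(NH3) = 16.2987 mol; at 60.76% yield, n(NH3) = 9.90311 mol.
Step 2 (NH3:NH4Cl = 1:1): theoretical n(NH4Cl) = 9.90311 mol, so theoretical mass = 9.90311 × 53.492 = 529.737 g.
At 93.64% yield, actual mass of NH4Cl = 529.737 × 0.9364 = 496.046 g.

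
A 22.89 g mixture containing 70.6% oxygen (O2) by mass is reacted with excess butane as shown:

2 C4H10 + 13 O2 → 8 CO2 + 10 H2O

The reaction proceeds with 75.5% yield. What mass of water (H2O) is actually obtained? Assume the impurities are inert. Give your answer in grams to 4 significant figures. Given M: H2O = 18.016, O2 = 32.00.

5.284 g

Pure O2 available = 22.89 g × 0.706 = 16.160 g.
n(O2) = 16.160 g / 32.00 g/mol = 0.50501 mol.
From the equation the O2:H2O mole ratio is 13:10, so n(H2O) = 0.50501 × 10/13 = 0.38847 mol.
Mass of H2O = 0.38847 mol × 18.016 g/mol = 6.9987 g.
Actual mass collected = 6.9987 g × 0.755 = 5.2840 g.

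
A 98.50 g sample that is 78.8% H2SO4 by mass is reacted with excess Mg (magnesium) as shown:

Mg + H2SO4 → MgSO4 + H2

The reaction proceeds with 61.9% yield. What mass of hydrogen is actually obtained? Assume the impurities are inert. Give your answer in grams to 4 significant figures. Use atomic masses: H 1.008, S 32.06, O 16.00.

0.9876 g

Pure H2SO4 available = 98.50 g × 0.788 = 77.618 g.
M(H2SO4) = 2(1.008) + 32.06 + 4(16.00) = 98.076 g/mol.
M(H2) = 2(1.008) = 2.016 g/mol.
n(H2SO4) = 77.618 g / 98.076 g/mol = 0.79141 mol.
From the equation the H2SO4:H2 mole ratio is 1:1, so n(H2) = 0.79141 × 1/1 = 0.79141 mol.
Mass of H2 = 0.79141 mol × 2.016 g/mol = 1.5955 g.
Actual mass collected = 1.5955 g × 0.619 = 0.98760 g.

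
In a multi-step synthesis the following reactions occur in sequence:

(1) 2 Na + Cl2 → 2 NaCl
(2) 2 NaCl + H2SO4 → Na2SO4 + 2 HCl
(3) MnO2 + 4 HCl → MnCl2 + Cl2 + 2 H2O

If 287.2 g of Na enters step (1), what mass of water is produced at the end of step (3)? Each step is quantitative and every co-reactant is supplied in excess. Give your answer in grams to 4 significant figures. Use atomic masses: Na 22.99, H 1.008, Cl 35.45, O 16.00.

M(Na) = 22.99 g/mol.
M(H2O) = 2(1.008) + 16.00 = 18.016 g/mol.
n(Na) = 287.2 / 22.99 = 12.492 mol.
Reaction (1): Na→NaCl ratio 2:2 ⇒ n(NaCl) = 12.492 mol.
Reaction (2): NaCl→HCl ratio 2:2 ⇒ n(HCl) = 12.492 mol.
Reaction (3): HCl→H2O ratio 4:2 ⇒ n(H2O) = 6.2462 mol.
Mass of H2O = 6.2462 × 18.016 = 112.53 g.

112.5 g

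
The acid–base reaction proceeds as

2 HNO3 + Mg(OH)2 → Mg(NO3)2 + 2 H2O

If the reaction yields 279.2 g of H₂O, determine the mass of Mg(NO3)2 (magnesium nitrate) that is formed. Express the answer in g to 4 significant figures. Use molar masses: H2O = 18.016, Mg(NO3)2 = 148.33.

1149 g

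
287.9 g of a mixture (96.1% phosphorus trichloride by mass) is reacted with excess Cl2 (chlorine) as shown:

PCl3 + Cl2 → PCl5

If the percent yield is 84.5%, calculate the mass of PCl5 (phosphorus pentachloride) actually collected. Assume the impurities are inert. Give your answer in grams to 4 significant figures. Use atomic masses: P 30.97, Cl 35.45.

354.5 g

Pure PCl3 available = 287.9 g × 0.961 = 276.67 g.
M(PCl3) = 30.97 + 3(35.45) = 137.32 g/mol.
M(PCl5) = 30.97 + 5(35.45) = 208.22 g/mol.
n(PCl3) = 276.67 g / 137.32 g/mol = 2.0148 mol.
From the equation the PCl3:PCl5 mole ratio is 1:1, so n(PCl5) = 2.0148 × 1/1 = 2.0148 mol.
Mass of PCl5 = 2.0148 mol × 208.22 g/mol = 419.52 g.
Actual mass collected = 419.52 g × 0.845 = 354.50 g.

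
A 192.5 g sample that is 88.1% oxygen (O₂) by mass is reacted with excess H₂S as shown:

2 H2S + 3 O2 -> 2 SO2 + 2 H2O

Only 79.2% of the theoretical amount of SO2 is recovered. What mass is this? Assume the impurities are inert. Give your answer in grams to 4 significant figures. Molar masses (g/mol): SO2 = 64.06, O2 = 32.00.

179.3 g

Pure O2 available = 192.5 g × 0.881 = 169.59 g.
n(O2) = 169.59 g / 32.00 g/mol = 5.2998 mol.
From the equation the O2:SO2 mole ratio is 3:2, so n(SO2) = 5.2998 × 2/3 = 3.5332 mol.
Mass of SO2 = 3.5332 mol × 64.06 g/mol = 226.34 g.
Actual mass collected = 226.34 g × 0.792 = 179.26 g.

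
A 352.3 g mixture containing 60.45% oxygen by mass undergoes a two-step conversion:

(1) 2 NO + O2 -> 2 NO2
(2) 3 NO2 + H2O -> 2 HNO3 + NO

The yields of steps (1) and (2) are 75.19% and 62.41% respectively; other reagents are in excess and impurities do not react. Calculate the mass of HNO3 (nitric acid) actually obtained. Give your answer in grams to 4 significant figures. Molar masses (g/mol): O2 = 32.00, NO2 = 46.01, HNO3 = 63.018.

Pure O2 = 352.3 × 0.6045 = 212.97 g.
n(O2) = 212.97 / 32.00 = 6.6552 mol.
Step 1 (O2:NO2 = 1:2): theoretical n(NO2) = 13.310 mol; at 75.19% yield, n(NO2) = 10.008 mol.
Step 2 (NO2:HNO3 = 3:2): theoretical n(HNO3) = 6.6720 mol, so theoretical mass = 6.6720 × 63.018 = 420.46 g.
At 62.41% yield, actual mass of HNO3 = 420.46 × 0.6241 = 262.41 g.

262.4 g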